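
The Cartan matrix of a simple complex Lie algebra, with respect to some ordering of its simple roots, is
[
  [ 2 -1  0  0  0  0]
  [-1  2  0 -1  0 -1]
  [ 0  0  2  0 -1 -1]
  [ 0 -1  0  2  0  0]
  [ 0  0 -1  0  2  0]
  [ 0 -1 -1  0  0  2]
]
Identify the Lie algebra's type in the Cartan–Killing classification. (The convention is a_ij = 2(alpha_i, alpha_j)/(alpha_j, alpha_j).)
The matrix has rank 6 with 2's on the diagonal. Reading the off-diagonal entries as Dynkin edges (a single edge where a_ij = a_ji = -1; a double or triple edge where a_ij * a_ji = 2 or 3), the diagram is a chain of 4 nodes with a fork of two nodes at one end (D_6). One simple-root ordering that puts it in standard form is (alpha_5, alpha_3, alpha_6, alpha_2, alpha_4, alpha_1). So the algebra is type D_6, i.e. so(12).

D_6 (so(12))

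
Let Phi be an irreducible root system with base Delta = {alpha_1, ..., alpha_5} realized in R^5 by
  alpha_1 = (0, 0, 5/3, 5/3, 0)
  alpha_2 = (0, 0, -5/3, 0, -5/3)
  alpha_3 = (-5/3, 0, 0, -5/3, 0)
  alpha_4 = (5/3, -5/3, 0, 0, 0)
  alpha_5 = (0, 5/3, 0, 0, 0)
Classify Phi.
Compute the Cartan integers a_ij = 2(alpha_i, alpha_j)/(alpha_j, alpha_j); the resulting 5x5 Cartan matrix is
[[2, -1, -1, 0, 0], [-1, 2, 0, 0, 0], [-1, 0, 2, -1, 0], [0, 0, -1, 2, -2], [0, 0, 0, -1, 2]].
The roots have two lengths (squared-length ratio 2:1); the short ones are alpha_{5}. The associated Dynkin diagram is a chain of 5 nodes with a double edge at one end; the terminal node there is the unique short simple root (B_5), so the type is B_5 (the algebra so(11)).

B_5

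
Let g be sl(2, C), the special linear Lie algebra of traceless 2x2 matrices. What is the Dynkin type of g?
This is sl(2), which has dimension 2^2 - 1 = 3 and rank 2 - 1 = 1 (a Cartan subalgebra is the diagonal traceless matrices). In the classification of classical Lie algebras, the special linear algebra sl(n+1) has type A_n; here n = 1, so the Dynkin diagram is a chain of 1 nodes with single edges (A_1). Hence the type is A_1.

A_1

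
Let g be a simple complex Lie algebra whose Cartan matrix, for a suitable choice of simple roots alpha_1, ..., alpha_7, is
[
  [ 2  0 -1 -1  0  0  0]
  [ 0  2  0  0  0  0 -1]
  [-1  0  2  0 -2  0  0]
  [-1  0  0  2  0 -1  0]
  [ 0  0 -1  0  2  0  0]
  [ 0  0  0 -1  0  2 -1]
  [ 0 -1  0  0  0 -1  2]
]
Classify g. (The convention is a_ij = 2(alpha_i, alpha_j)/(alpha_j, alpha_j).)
The matrix has rank 7 with 2's on the diagonal. Reading the off-diagonal entries as Dynkin edges (a single edge where a_ij = a_ji = -1; a double or triple edge where a_ij * a_ji = 2 or 3), the diagram is a chain of 7 nodes with a double edge at one end; the terminal node there is the unique short simple root (B_7). One simple-root ordering that puts it in standard form is (alpha_2, alpha_7, alpha_6, alpha_4, alpha_1, alpha_3, alpha_5). So the algebra is type B_7, i.e. so(15).

B_7 (so(15))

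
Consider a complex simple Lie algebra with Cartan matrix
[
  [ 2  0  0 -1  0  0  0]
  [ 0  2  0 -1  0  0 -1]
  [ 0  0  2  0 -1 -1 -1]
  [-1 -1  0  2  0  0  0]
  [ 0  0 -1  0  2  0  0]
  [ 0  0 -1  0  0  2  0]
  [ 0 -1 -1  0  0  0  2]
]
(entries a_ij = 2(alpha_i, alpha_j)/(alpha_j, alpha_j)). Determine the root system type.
type D_7

The matrix has rank 7 with 2's on the diagonal. Reading the off-diagonal entries as Dynkin edges (a single edge where a_ij = a_ji = -1; a double or triple edge where a_ij * a_ji = 2 or 3), the diagram is a chain of 5 nodes with a fork of two nodes at one end (D_7). One simple-root ordering that puts it in standard form is (alpha_1, alpha_4, alpha_2, alpha_7, alpha_3, alpha_6, alpha_5). So the algebra is type D_7, i.e. so(14).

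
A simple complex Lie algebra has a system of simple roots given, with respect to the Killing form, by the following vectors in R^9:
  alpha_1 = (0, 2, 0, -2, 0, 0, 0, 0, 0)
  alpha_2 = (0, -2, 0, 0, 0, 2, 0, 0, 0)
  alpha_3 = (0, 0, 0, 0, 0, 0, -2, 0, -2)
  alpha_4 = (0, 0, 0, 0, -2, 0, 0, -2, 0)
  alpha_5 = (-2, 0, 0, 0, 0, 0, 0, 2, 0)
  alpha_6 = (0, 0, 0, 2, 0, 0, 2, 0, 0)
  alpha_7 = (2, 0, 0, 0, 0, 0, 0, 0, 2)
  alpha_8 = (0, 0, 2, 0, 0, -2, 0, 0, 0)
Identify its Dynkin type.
A8

Compute the Cartan integers a_ij = 2(alpha_i, alpha_j)/(alpha_j, alpha_j); the resulting 8x8 Cartan matrix is
[[2, -1, 0, 0, 0, -1, 0, 0], [-1, 2, 0, 0, 0, 0, 0, -1], [0, 0, 2, 0, 0, -1, -1, 0], [0, 0, 0, 2, -1, 0, 0, 0], [0, 0, 0, -1, 2, 0, -1, 0], [-1, 0, -1, 0, 0, 2, 0, 0], [0, 0, -1, 0, -1, 0, 2, 0], [0, -1, 0, 0, 0, 0, 0, 2]].
All simple roots have the same length, so the diagram is simply laced. The associated Dynkin diagram is a chain of 8 nodes with single edges (A_8), so the type is A_8 (the algebra sl(9)).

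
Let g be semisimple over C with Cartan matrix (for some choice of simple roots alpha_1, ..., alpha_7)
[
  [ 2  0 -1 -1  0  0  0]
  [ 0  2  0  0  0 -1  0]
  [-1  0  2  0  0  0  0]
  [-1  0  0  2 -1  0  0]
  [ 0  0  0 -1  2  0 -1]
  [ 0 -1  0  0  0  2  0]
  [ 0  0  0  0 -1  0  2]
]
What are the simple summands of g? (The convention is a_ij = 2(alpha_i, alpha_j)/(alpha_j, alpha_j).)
The diagram associated to this matrix has two connected components: the simple roots {alpha_2, alpha_6} form a chain of 2 nodes with single edges (A_2), and {alpha_1, alpha_3, alpha_4, alpha_5, alpha_7} form a chain of 5 nodes with single edges (A_5). A semisimple Lie algebra decomposes uniquely as the direct sum of simple ideals, one per connected component of its Dynkin diagram, so g ≅ A_2 ⊕ A_5 (dimension 8 + 35 = 43).

A_2 (sl(3)) + A_5 (sl(6))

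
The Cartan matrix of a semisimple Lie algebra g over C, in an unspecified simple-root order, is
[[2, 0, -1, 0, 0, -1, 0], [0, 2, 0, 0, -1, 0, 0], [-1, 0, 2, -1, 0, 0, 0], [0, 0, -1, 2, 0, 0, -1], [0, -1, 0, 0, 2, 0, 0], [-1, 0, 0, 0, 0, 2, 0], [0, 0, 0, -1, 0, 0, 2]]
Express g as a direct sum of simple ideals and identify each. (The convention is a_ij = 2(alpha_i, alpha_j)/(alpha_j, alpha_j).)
type A_2 + type A_5

The diagram associated to this matrix has two connected components: the simple roots {alpha_2, alpha_5} form a chain of 2 nodes with single edges (A_2), and {alpha_1, alpha_3, alpha_4, alpha_6, alpha_7} form a chain of 5 nodes with single edges (A_5). A semisimple Lie algebra decomposes uniquely as the direct sum of simple ideals, one per connected component of its Dynkin diagram, so g ≅ A_2 ⊕ A_5 (dimension 8 + 35 = 43).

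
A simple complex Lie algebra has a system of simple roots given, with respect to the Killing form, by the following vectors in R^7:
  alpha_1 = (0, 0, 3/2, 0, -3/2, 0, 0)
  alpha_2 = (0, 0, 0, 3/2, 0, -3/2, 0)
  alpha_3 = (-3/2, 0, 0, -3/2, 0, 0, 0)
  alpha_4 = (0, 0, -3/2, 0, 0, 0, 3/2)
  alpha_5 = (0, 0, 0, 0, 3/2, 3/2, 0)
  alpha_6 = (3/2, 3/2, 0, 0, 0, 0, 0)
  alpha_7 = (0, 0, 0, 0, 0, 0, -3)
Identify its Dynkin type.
C7

Compute the Cartan integers a_ij = 2(alpha_i, alpha_j)/(alpha_j, alpha_j); the resulting 7x7 Cartan matrix is
[[2, 0, 0, -1, -1, 0, 0], [0, 2, -1, 0, -1, 0, 0], [0, -1, 2, 0, 0, -1, 0], [-1, 0, 0, 2, 0, 0, -1], [-1, -1, 0, 0, 2, 0, 0], [0, 0, -1, 0, 0, 2, 0], [0, 0, 0, -2, 0, 0, 2]].
The roots have two lengths (squared-length ratio 2:1); the short ones are alpha_{1,2,3,4,5,6}. The associated Dynkin diagram is a chain of 7 nodes with a double edge at one end; the terminal node there is the unique long simple root (C_7), so the type is C_7 (the algebra sp(14)).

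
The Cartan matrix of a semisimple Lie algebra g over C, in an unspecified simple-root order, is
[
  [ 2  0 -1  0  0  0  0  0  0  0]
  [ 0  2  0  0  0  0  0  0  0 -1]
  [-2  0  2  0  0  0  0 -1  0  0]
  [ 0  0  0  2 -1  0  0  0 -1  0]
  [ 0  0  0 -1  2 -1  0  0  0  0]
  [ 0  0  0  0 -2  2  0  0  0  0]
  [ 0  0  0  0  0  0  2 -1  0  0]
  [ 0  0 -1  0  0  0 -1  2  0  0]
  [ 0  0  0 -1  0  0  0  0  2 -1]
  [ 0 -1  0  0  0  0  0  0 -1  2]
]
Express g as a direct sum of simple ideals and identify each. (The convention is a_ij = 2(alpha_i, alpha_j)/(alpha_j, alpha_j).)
The diagram associated to this matrix has two connected components: the simple roots {alpha_1, alpha_3, alpha_7, alpha_8} form a chain of 4 nodes with a double edge at one end; the terminal node there is the unique short simple root (B_4), and {alpha_2, alpha_4, alpha_5, alpha_6, alpha_9, alpha_10} form a chain of 6 nodes with a double edge at one end; the terminal node there is the unique long simple root (C_6). A semisimple Lie algebra decomposes uniquely as the direct sum of simple ideals, one per connected component of its Dynkin diagram, so g ≅ B_4 ⊕ C_6 (dimension 36 + 78 = 114).

B_4 ⊕ C_6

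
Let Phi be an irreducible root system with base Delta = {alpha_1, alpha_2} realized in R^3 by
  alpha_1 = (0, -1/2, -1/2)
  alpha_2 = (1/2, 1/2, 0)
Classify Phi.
type A_2

Compute the Cartan integers a_ij = 2(alpha_i, alpha_j)/(alpha_j, alpha_j); the resulting 2x2 Cartan matrix is
[[2, -1], [-1, 2]].
All simple roots have the same length, so the diagram is simply laced. The associated Dynkin diagram is a chain of 2 nodes with single edges (A_2), so the type is A_2 (the algebra sl(3)).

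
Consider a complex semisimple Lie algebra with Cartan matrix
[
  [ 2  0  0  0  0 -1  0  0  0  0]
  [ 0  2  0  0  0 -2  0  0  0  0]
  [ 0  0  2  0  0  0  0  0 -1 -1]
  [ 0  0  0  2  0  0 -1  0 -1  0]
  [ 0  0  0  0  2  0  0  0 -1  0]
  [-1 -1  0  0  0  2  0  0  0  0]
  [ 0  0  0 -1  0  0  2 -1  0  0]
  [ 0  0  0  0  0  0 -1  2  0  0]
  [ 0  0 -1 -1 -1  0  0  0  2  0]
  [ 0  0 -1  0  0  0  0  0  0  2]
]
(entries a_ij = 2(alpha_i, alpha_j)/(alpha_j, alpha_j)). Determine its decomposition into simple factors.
The diagram associated to this matrix has two connected components: the simple roots {alpha_1, alpha_2, alpha_6} form a chain of 3 nodes with a double edge at one end; the terminal node there is the unique long simple root (C_3), and {alpha_3, alpha_4, alpha_5, alpha_7, alpha_8, alpha_9, alpha_10} form a chain of 6 nodes with one extra node attached to the third node from one end (E_7). A semisimple Lie algebra decomposes uniquely as the direct sum of simple ideals, one per connected component of its Dynkin diagram, so g ≅ C_3 ⊕ E_7 (dimension 21 + 133 = 154).

C_3 + E_7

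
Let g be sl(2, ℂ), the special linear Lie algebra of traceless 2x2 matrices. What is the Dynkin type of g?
This is sl(2), which has dimension 2^2 - 1 = 3 and rank 2 - 1 = 1 (a Cartan subalgebra is the diagonal traceless matrices). In the classification of classical Lie algebras, the special linear algebra sl(n+1) has type A_n; here n = 1, so the Dynkin diagram is a chain of 1 nodes with single edges (A_1). Hence the type is A_1.

type A_1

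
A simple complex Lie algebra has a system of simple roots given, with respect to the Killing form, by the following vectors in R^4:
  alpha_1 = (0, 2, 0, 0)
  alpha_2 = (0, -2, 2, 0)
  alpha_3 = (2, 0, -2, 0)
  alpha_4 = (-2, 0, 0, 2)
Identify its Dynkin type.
B4

Compute the Cartan integers a_ij = 2(alpha_i, alpha_j)/(alpha_j, alpha_j); the resulting 4x4 Cartan matrix is
[[2, -1, 0, 0], [-2, 2, -1, 0], [0, -1, 2, -1], [0, 0, -1, 2]].
The roots have two lengths (squared-length ratio 2:1); the short ones are alpha_{1}. The associated Dynkin diagram is a chain of 4 nodes with a double edge at one end; the terminal node there is the unique short simple root (B_4), so the type is B_4 (the algebra so(9)).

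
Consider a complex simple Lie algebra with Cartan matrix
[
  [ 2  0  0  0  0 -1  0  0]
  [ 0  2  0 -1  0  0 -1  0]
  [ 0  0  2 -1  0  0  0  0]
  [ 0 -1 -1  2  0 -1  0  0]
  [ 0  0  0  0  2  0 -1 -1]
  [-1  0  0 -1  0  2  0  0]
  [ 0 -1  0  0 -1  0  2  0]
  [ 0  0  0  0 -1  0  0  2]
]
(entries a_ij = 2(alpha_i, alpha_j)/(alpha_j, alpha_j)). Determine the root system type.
E8

The matrix has rank 8 with 2's on the diagonal. Reading the off-diagonal entries as Dynkin edges (a single edge where a_ij = a_ji = -1; a double or triple edge where a_ij * a_ji = 2 or 3), the diagram is a chain of 7 nodes with one extra node attached to the third node from one end (E_8). One simple-root ordering that puts it in standard form is (alpha_1, alpha_3, alpha_6, alpha_4, alpha_2, alpha_7, alpha_5, alpha_8). So the algebra is type E_8.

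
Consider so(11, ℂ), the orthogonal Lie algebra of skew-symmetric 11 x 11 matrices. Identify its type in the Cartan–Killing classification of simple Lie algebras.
B_5 (so(11))

This is so(11) with 11 odd, which has dimension 11(11-1)/2 = 55 and rank (11-1)/2 = 5. In the classification of classical Lie algebras, the orthogonal algebra so(2n+1) in an odd number of variables has type B_n; here n = 5, so the Dynkin diagram is a chain of 5 nodes with a double edge at one end; the terminal node there is the unique short simple root (B_5). Hence the type is B_5.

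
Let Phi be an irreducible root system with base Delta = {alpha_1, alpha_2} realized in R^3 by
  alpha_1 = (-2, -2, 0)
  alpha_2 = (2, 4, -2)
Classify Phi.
Compute the Cartan integers a_ij = 2(alpha_i, alpha_j)/(alpha_j, alpha_j); the resulting 2x2 Cartan matrix is
[[2, -1], [-3, 2]].
The roots have two lengths (squared-length ratio 3:1); the short ones are alpha_{1}. The associated Dynkin diagram is two nodes joined by a triple edge (G_2), so the type is G_2.

type G_2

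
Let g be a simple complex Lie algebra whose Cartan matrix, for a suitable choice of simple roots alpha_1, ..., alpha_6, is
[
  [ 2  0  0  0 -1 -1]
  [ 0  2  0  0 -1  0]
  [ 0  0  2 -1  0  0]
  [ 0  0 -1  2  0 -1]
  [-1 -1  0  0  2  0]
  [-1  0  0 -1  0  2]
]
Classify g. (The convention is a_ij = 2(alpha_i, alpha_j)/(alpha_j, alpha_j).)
The matrix has rank 6 with 2's on the diagonal. Reading the off-diagonal entries as Dynkin edges (a single edge where a_ij = a_ji = -1; a double or triple edge where a_ij * a_ji = 2 or 3), the diagram is a chain of 6 nodes with single edges (A_6). One simple-root ordering that puts it in standard form is (alpha_2, alpha_5, alpha_1, alpha_6, alpha_4, alpha_3). So the algebra is type A_6, i.e. sl(7).

A_6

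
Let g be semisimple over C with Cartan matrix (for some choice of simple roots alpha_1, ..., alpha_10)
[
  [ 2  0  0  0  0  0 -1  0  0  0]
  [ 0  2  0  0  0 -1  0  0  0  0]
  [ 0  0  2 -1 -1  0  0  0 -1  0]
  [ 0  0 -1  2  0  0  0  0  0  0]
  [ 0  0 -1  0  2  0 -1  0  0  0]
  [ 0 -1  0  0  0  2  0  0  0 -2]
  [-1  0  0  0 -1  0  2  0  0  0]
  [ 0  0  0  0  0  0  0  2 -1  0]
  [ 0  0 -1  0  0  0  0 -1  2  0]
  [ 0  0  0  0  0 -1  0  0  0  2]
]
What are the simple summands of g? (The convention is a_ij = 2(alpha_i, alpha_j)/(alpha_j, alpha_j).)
B_3 ⊕ E_7

The diagram associated to this matrix has two connected components: the simple roots {alpha_2, alpha_6, alpha_10} form a chain of 3 nodes with a double edge at one end; the terminal node there is the unique short simple root (B_3), and {alpha_1, alpha_3, alpha_4, alpha_5, alpha_7, alpha_8, alpha_9} form a chain of 6 nodes with one extra node attached to the third node from one end (E_7). A semisimple Lie algebra decomposes uniquely as the direct sum of simple ideals, one per connected component of its Dynkin diagram, so g ≅ B_3 ⊕ E_7 (dimension 21 + 133 = 154).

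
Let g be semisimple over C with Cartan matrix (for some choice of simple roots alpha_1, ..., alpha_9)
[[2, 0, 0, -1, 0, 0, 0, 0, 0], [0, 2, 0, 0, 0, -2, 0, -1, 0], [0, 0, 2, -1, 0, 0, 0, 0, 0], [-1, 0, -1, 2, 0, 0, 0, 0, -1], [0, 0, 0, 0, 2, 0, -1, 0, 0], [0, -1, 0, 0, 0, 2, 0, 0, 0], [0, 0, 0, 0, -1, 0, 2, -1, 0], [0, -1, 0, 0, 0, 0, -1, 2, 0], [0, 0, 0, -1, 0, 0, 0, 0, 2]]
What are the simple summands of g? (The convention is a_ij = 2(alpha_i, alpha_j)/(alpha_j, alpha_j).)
The diagram associated to this matrix has two connected components: the simple roots {alpha_2, alpha_5, alpha_6, alpha_7, alpha_8} form a chain of 5 nodes with a double edge at one end; the terminal node there is the unique short simple root (B_5), and {alpha_1, alpha_3, alpha_4, alpha_9} form a chain of 2 nodes with a fork of two nodes at one end (D_4). A semisimple Lie algebra decomposes uniquely as the direct sum of simple ideals, one per connected component of its Dynkin diagram, so g ≅ B_5 ⊕ D_4 (dimension 55 + 28 = 83).

B_5 ⊕ D_4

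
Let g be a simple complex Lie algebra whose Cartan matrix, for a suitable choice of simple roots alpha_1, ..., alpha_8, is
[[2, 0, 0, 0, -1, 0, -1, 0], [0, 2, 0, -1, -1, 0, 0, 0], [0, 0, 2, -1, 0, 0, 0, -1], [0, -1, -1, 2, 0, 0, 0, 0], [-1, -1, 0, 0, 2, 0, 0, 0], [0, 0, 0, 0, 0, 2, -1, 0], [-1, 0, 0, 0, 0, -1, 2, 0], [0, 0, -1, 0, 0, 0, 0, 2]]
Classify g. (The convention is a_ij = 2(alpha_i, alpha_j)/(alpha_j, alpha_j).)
A8

The matrix has rank 8 with 2's on the diagonal. Reading the off-diagonal entries as Dynkin edges (a single edge where a_ij = a_ji = -1; a double or triple edge where a_ij * a_ji = 2 or 3), the diagram is a chain of 8 nodes with single edges (A_8). One simple-root ordering that puts it in standard form is (alpha_8, alpha_3, alpha_4, alpha_2, alpha_5, alpha_1, alpha_7, alpha_6). So the algebra is type A_8, i.e. sl(9).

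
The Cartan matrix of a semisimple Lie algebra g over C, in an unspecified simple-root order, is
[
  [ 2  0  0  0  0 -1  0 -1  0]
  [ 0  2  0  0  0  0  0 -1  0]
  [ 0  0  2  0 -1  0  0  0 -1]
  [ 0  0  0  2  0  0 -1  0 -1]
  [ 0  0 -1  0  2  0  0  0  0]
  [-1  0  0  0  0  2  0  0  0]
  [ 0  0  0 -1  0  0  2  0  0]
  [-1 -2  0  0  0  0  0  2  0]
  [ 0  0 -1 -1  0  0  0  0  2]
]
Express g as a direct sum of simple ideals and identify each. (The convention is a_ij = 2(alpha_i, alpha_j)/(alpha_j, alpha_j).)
The diagram associated to this matrix has two connected components: the simple roots {alpha_3, alpha_4, alpha_5, alpha_7, alpha_9} form a chain of 5 nodes with single edges (A_5), and {alpha_1, alpha_2, alpha_6, alpha_8} form a chain of 4 nodes with a double edge at one end; the terminal node there is the unique short simple root (B_4). A semisimple Lie algebra decomposes uniquely as the direct sum of simple ideals, one per connected component of its Dynkin diagram, so g ≅ A_5 ⊕ B_4 (dimension 35 + 36 = 71).

A_5 (sl(6)) + B_4 (so(9))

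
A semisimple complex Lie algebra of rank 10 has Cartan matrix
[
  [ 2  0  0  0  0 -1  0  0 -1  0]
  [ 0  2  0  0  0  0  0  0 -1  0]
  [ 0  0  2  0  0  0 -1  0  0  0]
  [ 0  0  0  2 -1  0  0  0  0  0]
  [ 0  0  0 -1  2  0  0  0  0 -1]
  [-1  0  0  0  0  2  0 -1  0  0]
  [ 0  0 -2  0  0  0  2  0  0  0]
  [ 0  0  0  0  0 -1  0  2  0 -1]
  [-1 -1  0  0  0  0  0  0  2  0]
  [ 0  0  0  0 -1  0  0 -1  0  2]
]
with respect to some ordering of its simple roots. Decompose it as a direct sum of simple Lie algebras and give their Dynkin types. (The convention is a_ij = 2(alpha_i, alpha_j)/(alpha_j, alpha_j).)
A_8 + B_2

The diagram associated to this matrix has two connected components: the simple roots {alpha_1, alpha_2, alpha_4, alpha_5, alpha_6, alpha_8, alpha_9, alpha_10} form a chain of 8 nodes with single edges (A_8), and {alpha_3, alpha_7} form a chain of 2 nodes with a double edge at one end; the terminal node there is the unique short simple root (B_2). A semisimple Lie algebra decomposes uniquely as the direct sum of simple ideals, one per connected component of its Dynkin diagram, so g ≅ A_8 ⊕ B_2 (dimension 80 + 10 = 90).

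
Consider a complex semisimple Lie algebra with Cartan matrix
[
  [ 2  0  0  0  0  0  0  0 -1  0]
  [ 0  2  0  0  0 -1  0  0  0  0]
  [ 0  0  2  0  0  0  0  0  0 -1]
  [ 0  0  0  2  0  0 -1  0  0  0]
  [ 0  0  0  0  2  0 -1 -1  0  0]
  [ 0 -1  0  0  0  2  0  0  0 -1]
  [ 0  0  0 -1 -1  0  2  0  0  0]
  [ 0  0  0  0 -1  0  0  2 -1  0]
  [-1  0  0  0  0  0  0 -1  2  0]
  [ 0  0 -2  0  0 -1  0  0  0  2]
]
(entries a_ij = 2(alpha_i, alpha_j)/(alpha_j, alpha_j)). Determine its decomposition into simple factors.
The diagram associated to this matrix has two connected components: the simple roots {alpha_1, alpha_4, alpha_5, alpha_7, alpha_8, alpha_9} form a chain of 6 nodes with single edges (A_6), and {alpha_2, alpha_3, alpha_6, alpha_10} form a chain of 4 nodes with a double edge at one end; the terminal node there is the unique short simple root (B_4). A semisimple Lie algebra decomposes uniquely as the direct sum of simple ideals, one per connected component of its Dynkin diagram, so g ≅ A_6 ⊕ B_4 (dimension 48 + 36 = 84).

A_6 ⊕ B_4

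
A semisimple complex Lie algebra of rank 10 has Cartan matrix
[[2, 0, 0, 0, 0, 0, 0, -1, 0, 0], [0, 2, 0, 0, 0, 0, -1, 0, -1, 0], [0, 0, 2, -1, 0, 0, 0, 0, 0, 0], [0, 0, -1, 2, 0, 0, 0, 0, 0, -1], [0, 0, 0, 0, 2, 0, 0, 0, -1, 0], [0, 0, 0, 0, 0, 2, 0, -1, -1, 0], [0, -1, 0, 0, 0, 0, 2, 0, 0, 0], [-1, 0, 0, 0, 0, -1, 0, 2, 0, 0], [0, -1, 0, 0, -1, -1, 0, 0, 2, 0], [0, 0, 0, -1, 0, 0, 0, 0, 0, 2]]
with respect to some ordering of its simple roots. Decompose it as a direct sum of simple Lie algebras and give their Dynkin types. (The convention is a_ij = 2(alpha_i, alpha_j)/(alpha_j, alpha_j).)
The diagram associated to this matrix has two connected components: the simple roots {alpha_3, alpha_4, alpha_10} form a chain of 3 nodes with single edges (A_3), and {alpha_1, alpha_2, alpha_5, alpha_6, alpha_7, alpha_8, alpha_9} form a chain of 6 nodes with one extra node attached to the third node from one end (E_7). A semisimple Lie algebra decomposes uniquely as the direct sum of simple ideals, one per connected component of its Dynkin diagram, so g ≅ A_3 ⊕ E_7 (dimension 15 + 133 = 148).

A3 ⊕ E7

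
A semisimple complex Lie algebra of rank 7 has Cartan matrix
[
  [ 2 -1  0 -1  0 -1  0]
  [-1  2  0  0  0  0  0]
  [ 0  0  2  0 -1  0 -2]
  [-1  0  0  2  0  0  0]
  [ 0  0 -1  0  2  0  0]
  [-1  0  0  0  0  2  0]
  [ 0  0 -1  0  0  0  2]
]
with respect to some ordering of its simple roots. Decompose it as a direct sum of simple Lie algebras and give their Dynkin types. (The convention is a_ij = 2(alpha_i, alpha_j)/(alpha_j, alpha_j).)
type B_3 ⊕ type D_4

The diagram associated to this matrix has two connected components: the simple roots {alpha_3, alpha_5, alpha_7} form a chain of 3 nodes with a double edge at one end; the terminal node there is the unique short simple root (B_3), and {alpha_1, alpha_2, alpha_4, alpha_6} form a chain of 2 nodes with a fork of two nodes at one end (D_4). A semisimple Lie algebra decomposes uniquely as the direct sum of simple ideals, one per connected component of its Dynkin diagram, so g ≅ B_3 ⊕ D_4 (dimension 21 + 28 = 49).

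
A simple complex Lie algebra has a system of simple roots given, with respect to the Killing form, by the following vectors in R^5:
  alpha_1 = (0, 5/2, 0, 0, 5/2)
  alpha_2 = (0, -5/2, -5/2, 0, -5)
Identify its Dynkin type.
Compute the Cartan integers a_ij = 2(alpha_i, alpha_j)/(alpha_j, alpha_j); the resulting 2x2 Cartan matrix is
[[2, -1], [-3, 2]].
The roots have two lengths (squared-length ratio 3:1); the short ones are alpha_{1}. The associated Dynkin diagram is two nodes joined by a triple edge (G_2), so the type is G_2.

G_2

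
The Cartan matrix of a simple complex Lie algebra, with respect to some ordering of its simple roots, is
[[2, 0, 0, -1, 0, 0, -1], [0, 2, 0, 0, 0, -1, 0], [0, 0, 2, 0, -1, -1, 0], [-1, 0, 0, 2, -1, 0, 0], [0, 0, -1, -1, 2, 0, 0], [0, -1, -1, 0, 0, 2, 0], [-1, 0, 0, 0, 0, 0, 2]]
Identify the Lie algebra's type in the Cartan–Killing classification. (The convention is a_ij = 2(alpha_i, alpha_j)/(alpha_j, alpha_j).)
The matrix has rank 7 with 2's on the diagonal. Reading the off-diagonal entries as Dynkin edges (a single edge where a_ij = a_ji = -1; a double or triple edge where a_ij * a_ji = 2 or 3), the diagram is a chain of 7 nodes with single edges (A_7). One simple-root ordering that puts it in standard form is (alpha_7, alpha_1, alpha_4, alpha_5, alpha_3, alpha_6, alpha_2). So the algebra is type A_7, i.e. sl(8).

A_7 (sl(8))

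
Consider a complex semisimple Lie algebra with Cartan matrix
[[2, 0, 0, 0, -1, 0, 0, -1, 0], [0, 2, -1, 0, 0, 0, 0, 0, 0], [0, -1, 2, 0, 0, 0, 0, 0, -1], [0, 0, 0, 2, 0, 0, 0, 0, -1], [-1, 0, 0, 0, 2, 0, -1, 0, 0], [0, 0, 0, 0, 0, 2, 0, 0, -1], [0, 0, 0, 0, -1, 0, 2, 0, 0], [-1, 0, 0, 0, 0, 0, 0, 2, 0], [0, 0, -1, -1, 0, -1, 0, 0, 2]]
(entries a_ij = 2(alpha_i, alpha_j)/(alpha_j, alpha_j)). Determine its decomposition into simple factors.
The diagram associated to this matrix has two connected components: the simple roots {alpha_1, alpha_5, alpha_7, alpha_8} form a chain of 4 nodes with single edges (A_4), and {alpha_2, alpha_3, alpha_4, alpha_6, alpha_9} form a chain of 3 nodes with a fork of two nodes at one end (D_5). A semisimple Lie algebra decomposes uniquely as the direct sum of simple ideals, one per connected component of its Dynkin diagram, so g ≅ A_4 ⊕ D_5 (dimension 24 + 45 = 69).

type A_4 ⊕ type D_5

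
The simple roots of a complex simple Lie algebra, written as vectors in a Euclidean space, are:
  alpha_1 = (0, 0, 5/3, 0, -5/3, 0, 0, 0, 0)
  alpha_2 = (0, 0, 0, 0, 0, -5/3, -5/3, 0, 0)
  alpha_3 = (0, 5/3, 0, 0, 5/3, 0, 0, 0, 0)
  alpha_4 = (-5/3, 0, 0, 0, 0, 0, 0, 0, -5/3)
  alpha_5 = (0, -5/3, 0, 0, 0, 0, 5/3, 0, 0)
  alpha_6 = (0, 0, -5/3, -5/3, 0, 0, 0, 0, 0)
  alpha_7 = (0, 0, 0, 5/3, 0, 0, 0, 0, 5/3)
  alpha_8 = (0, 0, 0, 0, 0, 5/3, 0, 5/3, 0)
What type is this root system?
type A_8

Compute the Cartan integers a_ij = 2(alpha_i, alpha_j)/(alpha_j, alpha_j); the resulting 8x8 Cartan matrix is
[[2, 0, -1, 0, 0, -1, 0, 0], [0, 2, 0, 0, -1, 0, 0, -1], [-1, 0, 2, 0, -1, 0, 0, 0], [0, 0, 0, 2, 0, 0, -1, 0], [0, -1, -1, 0, 2, 0, 0, 0], [-1, 0, 0, 0, 0, 2, -1, 0], [0, 0, 0, -1, 0, -1, 2, 0], [0, -1, 0, 0, 0, 0, 0, 2]].
All simple roots have the same length, so the diagram is simply laced. The associated Dynkin diagram is a chain of 8 nodes with single edges (A_8), so the type is A_8 (the algebra sl(9)).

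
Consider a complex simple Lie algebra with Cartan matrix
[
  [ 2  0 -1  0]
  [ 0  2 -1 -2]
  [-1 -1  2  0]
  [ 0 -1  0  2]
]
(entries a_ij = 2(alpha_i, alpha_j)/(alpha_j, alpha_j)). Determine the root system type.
type B_4

The matrix has rank 4 with 2's on the diagonal. Reading the off-diagonal entries as Dynkin edges (a single edge where a_ij = a_ji = -1; a double or triple edge where a_ij * a_ji = 2 or 3), the diagram is a chain of 4 nodes with a double edge at one end; the terminal node there is the unique short simple root (B_4). One simple-root ordering that puts it in standard form is (alpha_1, alpha_3, alpha_2, alpha_4). So the algebra is type B_4, i.e. so(9).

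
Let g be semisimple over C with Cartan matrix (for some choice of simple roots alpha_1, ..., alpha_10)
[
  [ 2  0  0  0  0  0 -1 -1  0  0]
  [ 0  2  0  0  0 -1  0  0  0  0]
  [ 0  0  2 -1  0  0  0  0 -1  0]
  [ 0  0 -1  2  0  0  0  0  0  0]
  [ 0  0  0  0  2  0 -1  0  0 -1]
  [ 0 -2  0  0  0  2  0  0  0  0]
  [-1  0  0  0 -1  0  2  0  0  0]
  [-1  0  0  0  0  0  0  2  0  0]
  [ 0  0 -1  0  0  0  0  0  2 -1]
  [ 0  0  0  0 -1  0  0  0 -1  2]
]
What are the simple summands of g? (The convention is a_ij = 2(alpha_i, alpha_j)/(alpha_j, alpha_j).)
The diagram associated to this matrix has two connected components: the simple roots {alpha_1, alpha_3, alpha_4, alpha_5, alpha_7, alpha_8, alpha_9, alpha_10} form a chain of 8 nodes with single edges (A_8), and {alpha_2, alpha_6} form a chain of 2 nodes with a double edge at one end; the terminal node there is the unique short simple root (B_2). A semisimple Lie algebra decomposes uniquely as the direct sum of simple ideals, one per connected component of its Dynkin diagram, so g ≅ A_8 ⊕ B_2 (dimension 80 + 10 = 90).

A8 ⊕ B2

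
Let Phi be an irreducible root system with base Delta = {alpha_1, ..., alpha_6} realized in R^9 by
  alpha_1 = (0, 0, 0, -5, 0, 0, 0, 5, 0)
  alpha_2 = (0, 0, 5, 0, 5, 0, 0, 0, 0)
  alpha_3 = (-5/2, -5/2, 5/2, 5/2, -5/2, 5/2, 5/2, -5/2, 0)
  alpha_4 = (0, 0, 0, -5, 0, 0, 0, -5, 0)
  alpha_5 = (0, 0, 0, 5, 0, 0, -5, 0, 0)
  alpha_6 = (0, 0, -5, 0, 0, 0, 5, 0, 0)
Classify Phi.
E_6

Compute the Cartan integers a_ij = 2(alpha_i, alpha_j)/(alpha_j, alpha_j); the resulting 6x6 Cartan matrix is
[[2, 0, -1, 0, -1, 0], [0, 2, 0, 0, 0, -1], [-1, 0, 2, 0, 0, 0], [0, 0, 0, 2, -1, 0], [-1, 0, 0, -1, 2, -1], [0, -1, 0, 0, -1, 2]].
All simple roots have the same length, so the diagram is simply laced. The associated Dynkin diagram is a chain of 5 nodes with one extra node attached to the third node from one end (E_6), so the type is E_6.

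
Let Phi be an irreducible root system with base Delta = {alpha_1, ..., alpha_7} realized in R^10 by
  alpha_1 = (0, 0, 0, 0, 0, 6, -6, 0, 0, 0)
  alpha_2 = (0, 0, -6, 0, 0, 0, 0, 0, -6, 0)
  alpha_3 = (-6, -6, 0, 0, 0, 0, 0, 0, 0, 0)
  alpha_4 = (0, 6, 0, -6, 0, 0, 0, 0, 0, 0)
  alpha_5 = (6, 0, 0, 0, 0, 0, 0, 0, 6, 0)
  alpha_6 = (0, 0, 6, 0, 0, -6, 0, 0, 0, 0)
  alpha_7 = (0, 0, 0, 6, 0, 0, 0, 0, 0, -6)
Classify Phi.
A_7

Compute the Cartan integers a_ij = 2(alpha_i, alpha_j)/(alpha_j, alpha_j); the resulting 7x7 Cartan matrix is
[[2, 0, 0, 0, 0, -1, 0], [0, 2, 0, 0, -1, -1, 0], [0, 0, 2, -1, -1, 0, 0], [0, 0, -1, 2, 0, 0, -1], [0, -1, -1, 0, 2, 0, 0], [-1, -1, 0, 0, 0, 2, 0], [0, 0, 0, -1, 0, 0, 2]].
All simple roots have the same length, so the diagram is simply laced. The associated Dynkin diagram is a chain of 7 nodes with single edges (A_7), so the type is A_7 (the algebra sl(8)).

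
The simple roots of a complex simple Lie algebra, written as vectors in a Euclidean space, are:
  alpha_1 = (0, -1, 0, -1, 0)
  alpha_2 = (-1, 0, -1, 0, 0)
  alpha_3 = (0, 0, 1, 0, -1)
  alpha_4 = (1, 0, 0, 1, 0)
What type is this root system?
Compute the Cartan integers a_ij = 2(alpha_i, alpha_j)/(alpha_j, alpha_j); the resulting 4x4 Cartan matrix is
[[2, 0, 0, -1], [0, 2, -1, -1], [0, -1, 2, 0], [-1, -1, 0, 2]].
All simple roots have the same length, so the diagram is simply laced. The associated Dynkin diagram is a chain of 4 nodes with single edges (A_4), so the type is A_4 (the algebra sl(5)).

A_4 (sl(5))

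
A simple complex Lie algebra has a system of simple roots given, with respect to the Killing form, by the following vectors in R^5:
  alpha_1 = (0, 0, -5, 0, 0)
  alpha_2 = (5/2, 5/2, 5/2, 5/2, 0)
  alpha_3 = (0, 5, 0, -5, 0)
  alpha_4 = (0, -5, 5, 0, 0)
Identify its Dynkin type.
Compute the Cartan integers a_ij = 2(alpha_i, alpha_j)/(alpha_j, alpha_j); the resulting 4x4 Cartan matrix is
[[2, -1, 0, -1], [-1, 2, 0, 0], [0, 0, 2, -1], [-2, 0, -1, 2]].
The roots have two lengths (squared-length ratio 2:1); the short ones are alpha_{1,2}. The associated Dynkin diagram is a chain of 4 nodes with a double edge between the middle two (F_4), so the type is F_4.

F4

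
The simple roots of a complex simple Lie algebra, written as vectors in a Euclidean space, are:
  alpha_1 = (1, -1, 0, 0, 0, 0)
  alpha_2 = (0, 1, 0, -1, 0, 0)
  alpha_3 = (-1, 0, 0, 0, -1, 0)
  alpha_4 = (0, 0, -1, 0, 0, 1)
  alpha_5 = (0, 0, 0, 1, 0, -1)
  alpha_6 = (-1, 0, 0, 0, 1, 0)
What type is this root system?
Compute the Cartan integers a_ij = 2(alpha_i, alpha_j)/(alpha_j, alpha_j); the resulting 6x6 Cartan matrix is
[[2, -1, -1, 0, 0, -1], [-1, 2, 0, 0, -1, 0], [-1, 0, 2, 0, 0, 0], [0, 0, 0, 2, -1, 0], [0, -1, 0, -1, 2, 0], [-1, 0, 0, 0, 0, 2]].
All simple roots have the same length, so the diagram is simply laced. The associated Dynkin diagram is a chain of 4 nodes with a fork of two nodes at one end (D_6), so the type is D_6 (the algebra so(12)).

D_6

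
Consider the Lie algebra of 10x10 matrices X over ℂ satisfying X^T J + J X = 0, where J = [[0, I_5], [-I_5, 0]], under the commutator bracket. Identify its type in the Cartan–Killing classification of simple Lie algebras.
This is sp(10), which has dimension 10(10+1)/2 = 55 and rank 10/2 = 5. In the classification of classical Lie algebras, the symplectic algebra sp(2n) has type C_n; here n = 5, so the Dynkin diagram is a chain of 5 nodes with a double edge at one end; the terminal node there is the unique long simple root (C_5). Hence the type is C_5.

C5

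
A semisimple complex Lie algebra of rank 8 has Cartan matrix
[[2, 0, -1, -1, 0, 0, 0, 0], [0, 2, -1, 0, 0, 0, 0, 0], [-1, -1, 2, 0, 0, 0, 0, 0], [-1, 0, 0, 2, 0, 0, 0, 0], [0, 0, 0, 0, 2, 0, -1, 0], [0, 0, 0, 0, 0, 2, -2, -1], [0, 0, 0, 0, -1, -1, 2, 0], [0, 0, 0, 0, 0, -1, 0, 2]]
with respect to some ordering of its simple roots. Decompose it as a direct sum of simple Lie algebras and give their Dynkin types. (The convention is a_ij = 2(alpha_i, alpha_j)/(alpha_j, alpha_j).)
The diagram associated to this matrix has two connected components: the simple roots {alpha_1, alpha_2, alpha_3, alpha_4} form a chain of 4 nodes with single edges (A_4), and {alpha_5, alpha_6, alpha_7, alpha_8} form a chain of 4 nodes with a double edge between the middle two (F_4). A semisimple Lie algebra decomposes uniquely as the direct sum of simple ideals, one per connected component of its Dynkin diagram, so g ≅ A_4 ⊕ F_4 (dimension 24 + 52 = 76).

A_4 (sl(5)) ⊕ F_4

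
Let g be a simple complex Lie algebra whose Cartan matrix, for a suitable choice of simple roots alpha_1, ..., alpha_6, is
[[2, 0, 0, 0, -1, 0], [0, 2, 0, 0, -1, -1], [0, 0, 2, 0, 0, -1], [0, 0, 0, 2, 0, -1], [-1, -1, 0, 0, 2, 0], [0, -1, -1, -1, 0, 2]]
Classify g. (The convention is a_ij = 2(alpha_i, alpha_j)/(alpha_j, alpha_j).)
The matrix has rank 6 with 2's on the diagonal. Reading the off-diagonal entries as Dynkin edges (a single edge where a_ij = a_ji = -1; a double or triple edge where a_ij * a_ji = 2 or 3), the diagram is a chain of 4 nodes with a fork of two nodes at one end (D_6). One simple-root ordering that puts it in standard form is (alpha_1, alpha_5, alpha_2, alpha_6, alpha_3, alpha_4). So the algebra is type D_6, i.e. so(12).

D_6 (so(12))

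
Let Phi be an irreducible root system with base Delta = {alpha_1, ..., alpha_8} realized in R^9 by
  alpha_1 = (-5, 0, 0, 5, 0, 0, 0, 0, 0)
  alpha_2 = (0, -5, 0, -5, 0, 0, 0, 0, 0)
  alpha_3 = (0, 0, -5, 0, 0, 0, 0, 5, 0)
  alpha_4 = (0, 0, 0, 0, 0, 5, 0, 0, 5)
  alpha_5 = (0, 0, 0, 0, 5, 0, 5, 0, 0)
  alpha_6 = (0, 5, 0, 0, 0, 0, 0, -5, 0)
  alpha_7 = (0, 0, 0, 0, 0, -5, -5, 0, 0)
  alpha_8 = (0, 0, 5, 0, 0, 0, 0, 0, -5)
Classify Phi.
Compute the Cartan integers a_ij = 2(alpha_i, alpha_j)/(alpha_j, alpha_j); the resulting 8x8 Cartan matrix is
[[2, -1, 0, 0, 0, 0, 0, 0], [-1, 2, 0, 0, 0, -1, 0, 0], [0, 0, 2, 0, 0, -1, 0, -1], [0, 0, 0, 2, 0, 0, -1, -1], [0, 0, 0, 0, 2, 0, -1, 0], [0, -1, -1, 0, 0, 2, 0, 0], [0, 0, 0, -1, -1, 0, 2, 0], [0, 0, -1, -1, 0, 0, 0, 2]].
All simple roots have the same length, so the diagram is simply laced. The associated Dynkin diagram is a chain of 8 nodes with single edges (A_8), so the type is A_8 (the algebra sl(9)).

A8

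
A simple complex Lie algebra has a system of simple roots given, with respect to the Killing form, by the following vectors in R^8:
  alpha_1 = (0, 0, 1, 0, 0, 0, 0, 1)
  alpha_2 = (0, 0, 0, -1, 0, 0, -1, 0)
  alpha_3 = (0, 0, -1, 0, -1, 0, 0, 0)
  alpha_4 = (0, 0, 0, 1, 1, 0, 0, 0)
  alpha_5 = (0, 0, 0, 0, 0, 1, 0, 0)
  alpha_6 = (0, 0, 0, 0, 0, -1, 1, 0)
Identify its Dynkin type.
type B_6

Compute the Cartan integers a_ij = 2(alpha_i, alpha_j)/(alpha_j, alpha_j); the resulting 6x6 Cartan matrix is
[[2, 0, -1, 0, 0, 0], [0, 2, 0, -1, 0, -1], [-1, 0, 2, -1, 0, 0], [0, -1, -1, 2, 0, 0], [0, 0, 0, 0, 2, -1], [0, -1, 0, 0, -2, 2]].
The roots have two lengths (squared-length ratio 2:1); the short ones are alpha_{5}. The associated Dynkin diagram is a chain of 6 nodes with a double edge at one end; the terminal node there is the unique short simple root (B_6), so the type is B_6 (the algebra so(13)).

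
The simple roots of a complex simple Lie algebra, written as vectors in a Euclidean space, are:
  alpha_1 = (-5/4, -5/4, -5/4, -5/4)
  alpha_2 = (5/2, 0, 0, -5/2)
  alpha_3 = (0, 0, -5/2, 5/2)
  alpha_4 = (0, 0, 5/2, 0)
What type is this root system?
F_4

Compute the Cartan integers a_ij = 2(alpha_i, alpha_j)/(alpha_j, alpha_j); the resulting 4x4 Cartan matrix is
[[2, 0, 0, -1], [0, 2, -1, 0], [0, -1, 2, -2], [-1, 0, -1, 2]].
The roots have two lengths (squared-length ratio 2:1); the short ones are alpha_{1,4}. The associated Dynkin diagram is a chain of 4 nodes with a double edge between the middle two (F_4), so the type is F_4.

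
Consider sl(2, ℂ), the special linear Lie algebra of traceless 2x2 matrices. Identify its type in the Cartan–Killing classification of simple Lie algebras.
This is sl(2), which has dimension 2^2 - 1 = 3 and rank 2 - 1 = 1 (a Cartan subalgebra is the diagonal traceless matrices). In the classification of classical Lie algebras, the special linear algebra sl(n+1) has type A_n; here n = 1, so the Dynkin diagram is a chain of 1 nodes with single edges (A_1). Hence the type is A_1.

type A_1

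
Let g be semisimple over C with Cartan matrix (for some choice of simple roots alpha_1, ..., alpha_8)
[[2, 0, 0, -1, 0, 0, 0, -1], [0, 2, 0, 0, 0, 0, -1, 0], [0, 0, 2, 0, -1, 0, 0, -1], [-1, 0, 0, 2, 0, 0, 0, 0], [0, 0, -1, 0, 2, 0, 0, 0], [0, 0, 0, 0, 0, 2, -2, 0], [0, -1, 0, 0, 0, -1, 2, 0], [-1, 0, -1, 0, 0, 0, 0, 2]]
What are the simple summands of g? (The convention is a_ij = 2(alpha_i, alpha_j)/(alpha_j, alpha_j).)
A5 + C3

The diagram associated to this matrix has two connected components: the simple roots {alpha_1, alpha_3, alpha_4, alpha_5, alpha_8} form a chain of 5 nodes with single edges (A_5), and {alpha_2, alpha_6, alpha_7} form a chain of 3 nodes with a double edge at one end; the terminal node there is the unique long simple root (C_3). A semisimple Lie algebra decomposes uniquely as the direct sum of simple ideals, one per connected component of its Dynkin diagram, so g ≅ A_5 ⊕ C_3 (dimension 35 + 21 = 56).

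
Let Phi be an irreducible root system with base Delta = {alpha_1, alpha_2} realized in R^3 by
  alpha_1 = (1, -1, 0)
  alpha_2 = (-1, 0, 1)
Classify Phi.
Compute the Cartan integers a_ij = 2(alpha_i, alpha_j)/(alpha_j, alpha_j); the resulting 2x2 Cartan matrix is
[[2, -1], [-1, 2]].
All simple roots have the same length, so the diagram is simply laced. The associated Dynkin diagram is a chain of 2 nodes with single edges (A_2), so the type is A_2 (the algebra sl(3)).

A_2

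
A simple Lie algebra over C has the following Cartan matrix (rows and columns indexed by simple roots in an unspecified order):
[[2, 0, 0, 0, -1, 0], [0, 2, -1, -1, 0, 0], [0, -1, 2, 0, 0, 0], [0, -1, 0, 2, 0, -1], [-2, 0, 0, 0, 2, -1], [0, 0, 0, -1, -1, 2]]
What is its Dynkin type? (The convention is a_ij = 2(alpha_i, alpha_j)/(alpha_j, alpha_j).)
The matrix has rank 6 with 2's on the diagonal. Reading the off-diagonal entries as Dynkin edges (a single edge where a_ij = a_ji = -1; a double or triple edge where a_ij * a_ji = 2 or 3), the diagram is a chain of 6 nodes with a double edge at one end; the terminal node there is the unique short simple root (B_6). One simple-root ordering that puts it in standard form is (alpha_3, alpha_2, alpha_4, alpha_6, alpha_5, alpha_1). So the algebra is type B_6, i.e. so(13).

B_6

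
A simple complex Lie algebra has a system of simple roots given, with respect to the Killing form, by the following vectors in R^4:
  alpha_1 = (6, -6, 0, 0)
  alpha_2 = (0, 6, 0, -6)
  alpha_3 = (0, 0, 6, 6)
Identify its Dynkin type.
type A_3

Compute the Cartan integers a_ij = 2(alpha_i, alpha_j)/(alpha_j, alpha_j); the resulting 3x3 Cartan matrix is
[[2, -1, 0], [-1, 2, -1], [0, -1, 2]].
All simple roots have the same length, so the diagram is simply laced. The associated Dynkin diagram is a chain of 3 nodes with single edges (A_3), so the type is A_3 (the algebra sl(4)).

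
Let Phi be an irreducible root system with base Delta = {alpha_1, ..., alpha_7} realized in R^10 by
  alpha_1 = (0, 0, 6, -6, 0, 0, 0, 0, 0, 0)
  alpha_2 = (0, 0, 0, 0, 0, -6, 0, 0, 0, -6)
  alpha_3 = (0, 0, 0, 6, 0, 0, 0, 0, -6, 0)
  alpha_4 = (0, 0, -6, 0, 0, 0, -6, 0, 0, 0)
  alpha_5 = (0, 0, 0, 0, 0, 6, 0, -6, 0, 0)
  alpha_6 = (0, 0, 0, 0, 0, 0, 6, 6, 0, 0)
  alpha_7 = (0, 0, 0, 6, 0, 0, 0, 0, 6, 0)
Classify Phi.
Compute the Cartan integers a_ij = 2(alpha_i, alpha_j)/(alpha_j, alpha_j); the resulting 7x7 Cartan matrix is
[[2, 0, -1, -1, 0, 0, -1], [0, 2, 0, 0, -1, 0, 0], [-1, 0, 2, 0, 0, 0, 0], [-1, 0, 0, 2, 0, -1, 0], [0, -1, 0, 0, 2, -1, 0], [0, 0, 0, -1, -1, 2, 0], [-1, 0, 0, 0, 0, 0, 2]].
All simple roots have the same length, so the diagram is simply laced. The associated Dynkin diagram is a chain of 5 nodes with a fork of two nodes at one end (D_7), so the type is D_7 (the algebra so(14)).

type D_7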